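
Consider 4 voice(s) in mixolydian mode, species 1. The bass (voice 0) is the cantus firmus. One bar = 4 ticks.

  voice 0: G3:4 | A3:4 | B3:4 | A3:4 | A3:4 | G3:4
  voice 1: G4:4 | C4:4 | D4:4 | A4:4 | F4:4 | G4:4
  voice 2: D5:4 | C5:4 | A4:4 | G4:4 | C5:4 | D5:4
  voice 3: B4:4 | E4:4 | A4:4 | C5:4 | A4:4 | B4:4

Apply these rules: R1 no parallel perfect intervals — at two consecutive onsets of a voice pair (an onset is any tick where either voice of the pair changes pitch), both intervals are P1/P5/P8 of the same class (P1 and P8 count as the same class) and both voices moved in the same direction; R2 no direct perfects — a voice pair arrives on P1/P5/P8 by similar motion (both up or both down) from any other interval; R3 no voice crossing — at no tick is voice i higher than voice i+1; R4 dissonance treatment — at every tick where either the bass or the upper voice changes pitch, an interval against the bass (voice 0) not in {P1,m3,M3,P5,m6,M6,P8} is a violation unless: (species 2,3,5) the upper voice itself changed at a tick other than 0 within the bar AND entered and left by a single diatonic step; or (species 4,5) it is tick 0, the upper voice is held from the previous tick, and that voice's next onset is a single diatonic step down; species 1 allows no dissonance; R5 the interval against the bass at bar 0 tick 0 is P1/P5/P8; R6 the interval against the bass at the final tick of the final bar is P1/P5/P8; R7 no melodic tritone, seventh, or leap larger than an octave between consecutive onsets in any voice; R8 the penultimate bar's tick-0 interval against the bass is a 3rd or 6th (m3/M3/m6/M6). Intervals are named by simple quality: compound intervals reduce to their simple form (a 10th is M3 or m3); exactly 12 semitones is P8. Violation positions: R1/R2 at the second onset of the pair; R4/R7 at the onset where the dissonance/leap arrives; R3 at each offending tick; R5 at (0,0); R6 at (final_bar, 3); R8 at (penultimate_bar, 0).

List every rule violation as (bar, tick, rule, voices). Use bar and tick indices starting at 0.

bar 0: v0=G3 v1=G4 v2=D5 v3=B4 downbeat M3
bar 1: v0=A3 v1=C4 v2=C5 v3=E4 downbeat P5
bar 2: v0=B3 v1=D4 v2=A4 v3=A4 downbeat m7
bar 3: v0=A3 v1=A4 v2=G4 v3=C5 downbeat m3
bar 4: v0=A3 v1=F4 v2=C5 v3=A4 downbeat P8
bar 5: v0=G3 v1=G4 v2=D5 v3=B4 downbeat M3
  -> R3 @ bar 0 tick 0 v(2, 3): D5 above B4
  -> R5 @ bar 0 tick 0 v(0, 3): opens on M3
  -> R3 @ bar 0 tick 1 v(2, 3): D5 above B4
  -> R3 @ bar 0 tick 2 v(2, 3): D5 above B4
  -> R3 @ bar 0 tick 3 v(2, 3): D5 above B4
  -> R2 @ bar 1 tick 0 v(1, 2): G4/D5 P5 -> C4/C5 P8 similar
  -> R3 @ bar 1 tick 0 v(2, 3): C5 above E4
  -> R3 @ bar 1 tick 1 v(2, 3): C5 above E4
  -> R3 @ bar 1 tick 2 v(2, 3): C5 above E4
  -> R3 @ bar 1 tick 3 v(2, 3): C5 above E4
  -> R2 @ bar 2 tick 0 v(1, 3): C4/E4 M3 -> D4/A4 P5 similar
  -> R4 @ bar 2 tick 0 v(0, 2): B3/A4 m7 untreated
  -> R4 @ bar 2 tick 0 v(0, 3): B3/A4 m7 untreated
  -> R3 @ bar 3 tick 0 v(1, 2): A4 above G4
  -> R4 @ bar 3 tick 0 v(0, 2): A3/G4 m7 untreated
  -> R3 @ bar 3 tick 1 v(1, 2): A4 above G4
  -> R3 @ bar 3 tick 2 v(1, 2): A4 above G4
  -> R3 @ bar 3 tick 3 v(1, 2): A4 above G4
  -> R3 @ bar 4 tick 0 v(2, 3): C5 above A4
  -> R8 @ bar 4 tick 0 v(0, 3): penult P8 not 3rd/6th
  -> R3 @ bar 4 tick 1 v(2, 3): C5 above A4
  -> R3 @ bar 4 tick 2 v(2, 3): C5 above A4
  -> R3 @ bar 4 tick 3 v(2, 3): C5 above A4
  -> R1 @ bar 5 tick 0 v(1, 2): F4/C5 P5 -> G4/D5 P5 similar
  -> R3 @ bar 5 tick 0 v(2, 3): D5 above B4
  -> R3 @ bar 5 tick 1 v(2, 3): D5 above B4
  -> R3 @ bar 5 tick 2 v(2, 3): D5 above B4
  -> R3 @ bar 5 tick 3 v(2, 3): D5 above B4
  -> R6 @ bar 5 tick 3 v(0, 3): closes on M3

(0, 0, R3, (2, 3))
(0, 0, R5, (0, 3))
(0, 1, R3, (2, 3))
(0, 2, R3, (2, 3))
(0, 3, R3, (2, 3))
(1, 0, R2, (1, 2))
(1, 0, R3, (2, 3))
(1, 1, R3, (2, 3))
(1, 2, R3, (2, 3))
(1, 3, R3, (2, 3))
(2, 0, R2, (1, 3))
(2, 0, R4, (0, 2))
(2, 0, R4, (0, 3))
(3, 0, R3, (1, 2))
(3, 0, R4, (0, 2))
(3, 1, R3, (1, 2))
(3, 2, R3, (1, 2))
(3, 3, R3, (1, 2))
(4, 0, R3, (2, 3))
(4, 0, R8, (0, 3))
(4, 1, R3, (2, 3))
(4, 2, R3, (2, 3))
(4, 3, R3, (2, 3))
(5, 0, R1, (1, 2))
(5, 0, R3, (2, 3))
(5, 1, R3, (2, 3))
(5, 2, R3, (2, 3))
(5, 3, R3, (2, 3))
(5, 3, R6, (0, 3))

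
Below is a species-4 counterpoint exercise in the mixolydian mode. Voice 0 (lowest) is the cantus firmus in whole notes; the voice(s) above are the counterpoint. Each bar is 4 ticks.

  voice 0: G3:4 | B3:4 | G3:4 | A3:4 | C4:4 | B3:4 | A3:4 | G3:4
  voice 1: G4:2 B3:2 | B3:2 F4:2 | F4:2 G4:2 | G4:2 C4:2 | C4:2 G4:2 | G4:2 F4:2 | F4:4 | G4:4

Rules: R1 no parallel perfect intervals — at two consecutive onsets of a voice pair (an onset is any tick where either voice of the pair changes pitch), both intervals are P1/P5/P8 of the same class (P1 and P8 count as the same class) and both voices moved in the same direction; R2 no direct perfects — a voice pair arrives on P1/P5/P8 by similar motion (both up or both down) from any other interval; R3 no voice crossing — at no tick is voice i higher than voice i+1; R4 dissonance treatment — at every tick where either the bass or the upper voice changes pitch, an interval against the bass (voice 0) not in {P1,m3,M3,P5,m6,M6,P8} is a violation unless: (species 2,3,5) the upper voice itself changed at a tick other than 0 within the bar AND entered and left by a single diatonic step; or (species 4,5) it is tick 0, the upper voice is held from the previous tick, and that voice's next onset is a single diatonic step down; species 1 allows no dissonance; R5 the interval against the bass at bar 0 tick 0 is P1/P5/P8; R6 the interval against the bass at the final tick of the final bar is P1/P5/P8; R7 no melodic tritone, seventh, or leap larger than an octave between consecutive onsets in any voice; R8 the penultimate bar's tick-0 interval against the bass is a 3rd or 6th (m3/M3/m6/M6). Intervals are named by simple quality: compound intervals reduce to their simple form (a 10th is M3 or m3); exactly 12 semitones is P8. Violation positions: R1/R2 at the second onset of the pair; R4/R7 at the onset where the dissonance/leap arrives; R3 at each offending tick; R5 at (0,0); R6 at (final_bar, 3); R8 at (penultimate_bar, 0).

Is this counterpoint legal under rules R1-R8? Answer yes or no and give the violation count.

bar 0: v0=G3 v1=G4 (P8)
bar 1: v0=B3 v1=B3 (P1)
bar 2: v0=G3 v1=F4 (m7)
bar 3: v0=A3 v1=G4 (m7)
bar 4: v0=C4 v1=C4 (P1)
bar 5: v0=B3 v1=G4 (m6)
bar 6: v0=A3 v1=F4 (m6)
bar 7: v0=G3 v1=G4 (P8)
  R4 @ bar1.2: B3/F4 TT untreated
  R7 @ bar1.2: B3->F4 leap 6st
  R4 @ bar2.0: G3/F4 m7 untreated
  R4 @ bar3.0: A3/G4 m7 untreated
  R4 @ bar5.2: B3/F4 TT untreated

No (5 violations)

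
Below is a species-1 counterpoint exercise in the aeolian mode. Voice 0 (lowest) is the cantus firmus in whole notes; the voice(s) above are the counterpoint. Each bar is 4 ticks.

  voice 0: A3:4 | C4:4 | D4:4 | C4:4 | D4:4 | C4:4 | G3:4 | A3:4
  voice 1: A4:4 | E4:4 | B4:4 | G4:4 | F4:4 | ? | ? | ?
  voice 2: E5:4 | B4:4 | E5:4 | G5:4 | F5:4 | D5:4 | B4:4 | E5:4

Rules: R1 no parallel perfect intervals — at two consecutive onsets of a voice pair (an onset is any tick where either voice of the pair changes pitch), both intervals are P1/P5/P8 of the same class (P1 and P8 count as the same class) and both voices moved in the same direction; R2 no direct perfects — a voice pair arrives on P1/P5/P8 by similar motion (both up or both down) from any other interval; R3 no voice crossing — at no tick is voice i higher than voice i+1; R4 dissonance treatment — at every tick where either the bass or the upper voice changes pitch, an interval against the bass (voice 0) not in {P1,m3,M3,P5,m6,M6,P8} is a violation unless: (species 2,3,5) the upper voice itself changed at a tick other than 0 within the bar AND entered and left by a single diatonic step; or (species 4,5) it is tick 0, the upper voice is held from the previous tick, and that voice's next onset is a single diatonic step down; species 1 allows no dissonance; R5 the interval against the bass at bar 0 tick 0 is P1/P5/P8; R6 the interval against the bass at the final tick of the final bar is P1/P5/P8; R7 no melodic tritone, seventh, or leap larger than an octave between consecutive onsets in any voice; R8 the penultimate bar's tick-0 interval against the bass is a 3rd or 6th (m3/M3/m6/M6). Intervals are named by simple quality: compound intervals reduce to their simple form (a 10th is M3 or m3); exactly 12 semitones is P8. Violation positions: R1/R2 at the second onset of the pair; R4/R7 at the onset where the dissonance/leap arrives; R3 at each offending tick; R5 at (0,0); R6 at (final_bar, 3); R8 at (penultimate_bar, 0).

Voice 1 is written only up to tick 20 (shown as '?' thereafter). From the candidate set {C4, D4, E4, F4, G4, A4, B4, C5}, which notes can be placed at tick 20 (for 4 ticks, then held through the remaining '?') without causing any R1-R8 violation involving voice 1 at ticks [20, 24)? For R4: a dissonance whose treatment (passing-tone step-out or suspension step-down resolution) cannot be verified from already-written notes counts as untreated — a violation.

C4: violates R2
D4: violates R1,R4
E4: legal
F4: violates R4
G4: legal
A4: legal
B4: violates R4,R7
C5: legal

{A4, C5, E4, G4}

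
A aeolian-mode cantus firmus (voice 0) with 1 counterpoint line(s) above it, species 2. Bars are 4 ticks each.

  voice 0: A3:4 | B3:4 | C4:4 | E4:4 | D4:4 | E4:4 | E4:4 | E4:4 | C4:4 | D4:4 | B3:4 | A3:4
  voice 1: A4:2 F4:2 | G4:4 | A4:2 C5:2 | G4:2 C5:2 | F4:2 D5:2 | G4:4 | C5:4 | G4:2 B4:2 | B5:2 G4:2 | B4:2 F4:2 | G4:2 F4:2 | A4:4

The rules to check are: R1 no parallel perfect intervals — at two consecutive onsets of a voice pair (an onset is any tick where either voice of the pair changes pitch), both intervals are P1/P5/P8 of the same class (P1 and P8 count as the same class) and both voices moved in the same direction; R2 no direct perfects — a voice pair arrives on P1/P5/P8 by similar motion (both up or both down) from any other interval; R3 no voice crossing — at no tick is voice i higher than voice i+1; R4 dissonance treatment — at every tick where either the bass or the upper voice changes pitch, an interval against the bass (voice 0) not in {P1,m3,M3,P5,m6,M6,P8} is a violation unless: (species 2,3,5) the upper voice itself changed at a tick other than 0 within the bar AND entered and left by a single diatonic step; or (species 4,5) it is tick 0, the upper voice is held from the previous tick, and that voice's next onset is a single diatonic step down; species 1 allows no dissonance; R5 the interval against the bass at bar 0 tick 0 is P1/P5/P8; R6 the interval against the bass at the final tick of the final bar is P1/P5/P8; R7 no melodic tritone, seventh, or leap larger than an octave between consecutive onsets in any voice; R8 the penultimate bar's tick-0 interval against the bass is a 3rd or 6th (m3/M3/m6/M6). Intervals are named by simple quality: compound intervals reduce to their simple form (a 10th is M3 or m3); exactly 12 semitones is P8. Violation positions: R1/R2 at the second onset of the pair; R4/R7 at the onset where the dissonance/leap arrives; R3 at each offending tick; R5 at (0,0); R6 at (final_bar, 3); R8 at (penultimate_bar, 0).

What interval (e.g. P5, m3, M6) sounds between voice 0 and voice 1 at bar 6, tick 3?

m6

voice 0=E4 voice 1=C5 -> m6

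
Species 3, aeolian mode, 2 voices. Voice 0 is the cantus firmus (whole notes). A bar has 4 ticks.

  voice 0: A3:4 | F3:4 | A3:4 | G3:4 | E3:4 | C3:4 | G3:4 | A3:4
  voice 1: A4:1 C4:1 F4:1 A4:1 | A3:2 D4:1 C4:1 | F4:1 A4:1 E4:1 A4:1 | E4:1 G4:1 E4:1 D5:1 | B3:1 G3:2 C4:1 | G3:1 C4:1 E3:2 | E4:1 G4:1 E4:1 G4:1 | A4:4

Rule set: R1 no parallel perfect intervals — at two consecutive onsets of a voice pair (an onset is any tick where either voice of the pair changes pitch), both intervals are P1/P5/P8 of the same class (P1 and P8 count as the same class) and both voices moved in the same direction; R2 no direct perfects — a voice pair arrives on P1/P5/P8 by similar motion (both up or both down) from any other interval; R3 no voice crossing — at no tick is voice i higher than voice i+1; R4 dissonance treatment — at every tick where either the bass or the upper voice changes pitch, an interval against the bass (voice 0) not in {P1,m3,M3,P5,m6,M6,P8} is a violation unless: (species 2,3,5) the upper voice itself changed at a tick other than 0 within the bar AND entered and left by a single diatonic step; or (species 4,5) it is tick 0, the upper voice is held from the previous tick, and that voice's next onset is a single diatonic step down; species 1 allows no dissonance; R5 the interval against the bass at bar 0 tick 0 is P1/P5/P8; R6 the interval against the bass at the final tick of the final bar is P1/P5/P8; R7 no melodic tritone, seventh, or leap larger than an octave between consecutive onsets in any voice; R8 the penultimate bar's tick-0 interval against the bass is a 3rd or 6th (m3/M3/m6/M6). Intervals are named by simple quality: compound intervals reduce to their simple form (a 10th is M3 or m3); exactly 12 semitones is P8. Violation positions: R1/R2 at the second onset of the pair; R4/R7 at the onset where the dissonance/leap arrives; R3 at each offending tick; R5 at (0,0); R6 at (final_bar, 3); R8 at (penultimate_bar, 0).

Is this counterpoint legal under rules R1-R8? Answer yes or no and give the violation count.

No (5 violations)

bar 0: v0=A3 v1=A4 (P8)
bar 1: v0=F3 v1=A3 (M3)
bar 2: v0=A3 v1=F4 (m6)
bar 3: v0=G3 v1=E4 (M6)
bar 4: v0=E3 v1=B3 (P5)
bar 5: v0=C3 v1=G3 (P5)
bar 6: v0=G3 v1=E4 (M6)
bar 7: v0=A3 v1=A4 (P8)
  R7 @ bar3.3: E4->D5 leap 10st
  R1 @ bar4.0: G3/D5 P5 -> E3/B3 P5 similar
  R7 @ bar4.0: D5->B3 leap 15st
  R2 @ bar5.0: E3/C4 m6 -> C3/G3 P5 similar
  R1 @ bar7.0: G3/G4 P8 -> A3/A4 P8 similar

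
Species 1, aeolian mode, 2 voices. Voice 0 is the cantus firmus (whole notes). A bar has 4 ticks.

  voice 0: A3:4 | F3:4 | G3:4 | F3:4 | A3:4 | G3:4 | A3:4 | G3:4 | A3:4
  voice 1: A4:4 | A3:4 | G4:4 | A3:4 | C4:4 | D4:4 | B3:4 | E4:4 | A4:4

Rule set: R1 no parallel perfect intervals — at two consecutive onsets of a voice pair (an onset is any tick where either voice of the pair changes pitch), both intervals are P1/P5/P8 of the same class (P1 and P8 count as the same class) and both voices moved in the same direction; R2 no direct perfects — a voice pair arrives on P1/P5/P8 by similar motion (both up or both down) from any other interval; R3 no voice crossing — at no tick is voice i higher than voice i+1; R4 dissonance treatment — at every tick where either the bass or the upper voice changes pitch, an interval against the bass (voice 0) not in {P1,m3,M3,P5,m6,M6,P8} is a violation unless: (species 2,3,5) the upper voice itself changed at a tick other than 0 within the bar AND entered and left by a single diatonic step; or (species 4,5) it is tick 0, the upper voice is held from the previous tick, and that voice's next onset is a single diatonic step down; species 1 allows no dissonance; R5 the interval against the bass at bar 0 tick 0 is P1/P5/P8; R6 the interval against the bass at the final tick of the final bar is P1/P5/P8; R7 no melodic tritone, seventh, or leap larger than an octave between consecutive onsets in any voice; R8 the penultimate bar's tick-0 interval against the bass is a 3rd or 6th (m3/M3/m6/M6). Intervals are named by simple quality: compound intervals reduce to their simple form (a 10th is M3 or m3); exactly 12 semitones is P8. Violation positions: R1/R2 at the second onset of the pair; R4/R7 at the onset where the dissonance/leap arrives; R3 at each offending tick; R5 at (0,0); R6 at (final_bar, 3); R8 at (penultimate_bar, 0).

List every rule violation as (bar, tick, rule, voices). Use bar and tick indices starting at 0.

bar 0: v0=A3 v1=A4 downbeat P8
bar 1: v0=F3 v1=A3 downbeat M3
bar 2: v0=G3 v1=G4 downbeat P8
bar 3: v0=F3 v1=A3 downbeat M3
bar 4: v0=A3 v1=C4 downbeat m3
bar 5: v0=G3 v1=D4 downbeat P5
bar 6: v0=A3 v1=B3 downbeat M2
bar 7: v0=G3 v1=E4 downbeat M6
bar 8: v0=A3 v1=A4 downbeat P8
  -> R2 @ bar 2 tick 0 v(0, 1): F3/A3 M3 -> G3/G4 P8 similar
  -> R7 @ bar 2 tick 0 v(1,): A3->G4 leap 10st
  -> R7 @ bar 3 tick 0 v(1,): G4->A3 leap 10st
  -> R4 @ bar 6 tick 0 v(0, 1): A3/B3 M2 untreated
  -> R2 @ bar 8 tick 0 v(0, 1): G3/E4 M6 -> A3/A4 P8 similar

(2, 0, R2, (0, 1))
(2, 0, R7, (1,))
(3, 0, R7, (1,))
(6, 0, R4, (0, 1))
(8, 0, R2, (0, 1))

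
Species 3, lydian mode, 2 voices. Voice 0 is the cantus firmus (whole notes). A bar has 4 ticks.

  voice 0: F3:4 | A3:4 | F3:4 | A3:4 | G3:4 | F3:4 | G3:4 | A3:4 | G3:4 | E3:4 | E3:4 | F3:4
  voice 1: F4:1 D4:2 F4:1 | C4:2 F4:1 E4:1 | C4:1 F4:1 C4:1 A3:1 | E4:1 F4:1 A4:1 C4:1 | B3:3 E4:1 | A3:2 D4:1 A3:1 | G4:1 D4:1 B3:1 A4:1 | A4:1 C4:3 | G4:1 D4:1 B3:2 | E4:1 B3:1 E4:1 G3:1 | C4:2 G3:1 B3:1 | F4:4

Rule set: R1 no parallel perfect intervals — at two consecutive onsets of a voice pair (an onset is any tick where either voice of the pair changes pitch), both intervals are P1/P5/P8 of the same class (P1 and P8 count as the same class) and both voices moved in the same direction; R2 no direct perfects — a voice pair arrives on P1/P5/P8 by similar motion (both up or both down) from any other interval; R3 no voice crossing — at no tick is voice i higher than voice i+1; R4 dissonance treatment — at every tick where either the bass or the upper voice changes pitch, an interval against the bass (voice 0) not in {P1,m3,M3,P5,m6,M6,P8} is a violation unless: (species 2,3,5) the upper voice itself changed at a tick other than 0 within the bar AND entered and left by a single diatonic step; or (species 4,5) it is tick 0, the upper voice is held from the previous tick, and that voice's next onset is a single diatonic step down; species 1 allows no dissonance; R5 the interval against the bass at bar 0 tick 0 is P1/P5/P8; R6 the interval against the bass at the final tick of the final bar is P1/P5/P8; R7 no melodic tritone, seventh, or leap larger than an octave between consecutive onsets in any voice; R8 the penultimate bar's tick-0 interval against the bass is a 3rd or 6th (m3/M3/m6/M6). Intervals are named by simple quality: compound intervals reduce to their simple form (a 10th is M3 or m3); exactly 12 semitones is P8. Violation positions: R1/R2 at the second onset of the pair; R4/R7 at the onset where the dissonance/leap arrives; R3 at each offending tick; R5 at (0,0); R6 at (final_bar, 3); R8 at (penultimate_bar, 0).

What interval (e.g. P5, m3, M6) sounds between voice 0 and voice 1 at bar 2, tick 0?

P5

voice 0=F3 voice 1=C4 -> P5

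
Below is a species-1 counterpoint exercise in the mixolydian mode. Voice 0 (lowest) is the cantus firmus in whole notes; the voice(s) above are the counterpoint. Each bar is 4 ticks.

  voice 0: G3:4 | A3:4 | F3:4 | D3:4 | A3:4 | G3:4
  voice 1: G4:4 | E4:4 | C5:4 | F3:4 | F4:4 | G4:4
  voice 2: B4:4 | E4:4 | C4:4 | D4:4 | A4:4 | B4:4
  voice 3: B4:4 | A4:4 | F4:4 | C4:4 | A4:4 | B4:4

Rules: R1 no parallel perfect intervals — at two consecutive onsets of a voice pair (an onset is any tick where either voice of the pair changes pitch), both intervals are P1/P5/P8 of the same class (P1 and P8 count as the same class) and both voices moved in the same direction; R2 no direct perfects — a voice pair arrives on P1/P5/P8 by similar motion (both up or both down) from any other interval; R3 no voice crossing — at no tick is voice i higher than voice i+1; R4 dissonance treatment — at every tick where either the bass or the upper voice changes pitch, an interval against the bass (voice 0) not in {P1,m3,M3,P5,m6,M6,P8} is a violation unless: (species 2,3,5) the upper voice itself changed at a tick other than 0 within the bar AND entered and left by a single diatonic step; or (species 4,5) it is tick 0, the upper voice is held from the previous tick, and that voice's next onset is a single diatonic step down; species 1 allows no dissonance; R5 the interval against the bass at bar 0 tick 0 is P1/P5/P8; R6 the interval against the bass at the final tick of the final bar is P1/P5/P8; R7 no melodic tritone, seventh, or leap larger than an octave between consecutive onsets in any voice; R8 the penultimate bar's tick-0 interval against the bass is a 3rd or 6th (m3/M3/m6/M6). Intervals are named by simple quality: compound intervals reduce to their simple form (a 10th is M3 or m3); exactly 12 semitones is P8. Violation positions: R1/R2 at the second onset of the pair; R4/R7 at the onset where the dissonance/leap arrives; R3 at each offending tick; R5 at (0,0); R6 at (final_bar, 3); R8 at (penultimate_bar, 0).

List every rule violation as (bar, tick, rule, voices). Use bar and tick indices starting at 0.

(0, 0, R5, (0, 2))
(0, 0, R5, (0, 3))
(1, 0, R2, (1, 2))
(2, 0, R1, (0, 2))
(2, 0, R1, (0, 3))
(2, 0, R3, (1, 2))
(2, 1, R3, (1, 2))
(2, 2, R3, (1, 2))
(2, 3, R3, (1, 2))
(3, 0, R1, (1, 3))
(3, 0, R3, (2, 3))
(3, 0, R4, (0, 3))
(3, 0, R7, (1,))
(3, 1, R3, (2, 3))
(3, 2, R3, (2, 3))
(3, 3, R3, (2, 3))
(4, 0, R1, (0, 2))
(4, 0, R2, (0, 3))
(4, 0, R2, (2, 3))
(4, 0, R8, (0, 2))
(4, 0, R8, (0, 3))
(5, 0, R1, (2, 3))
(5, 3, R6, (0, 2))
(5, 3, R6, (0, 3))

bar 0: v0=G3 v1=G4 v2=B4 v3=B4 downbeat M3
bar 1: v0=A3 v1=E4 v2=E4 v3=A4 downbeat P8
bar 2: v0=F3 v1=C5 v2=C4 v3=F4 downbeat P8
bar 3: v0=D3 v1=F3 v2=D4 v3=C4 downbeat m7
bar 4: v0=A3 v1=F4 v2=A4 v3=A4 downbeat P8
bar 5: v0=G3 v1=G4 v2=B4 v3=B4 downbeat M3
  -> R5 @ bar 0 tick 0 v(0, 2): opens on M3
  -> R5 @ bar 0 tick 0 v(0, 3): opens on M3
  -> R2 @ bar 1 tick 0 v(1, 2): G4/B4 M3 -> E4/E4 P1 similar
  -> R1 @ bar 2 tick 0 v(0, 2): A3/E4 P5 -> F3/C4 P5 similar
  -> R1 @ bar 2 tick 0 v(0, 3): A3/A4 P8 -> F3/F4 P8 similar
  -> R3 @ bar 2 tick 0 v(1, 2): C5 above C4
  -> R3 @ bar 2 tick 1 v(1, 2): C5 above C4
  -> R3 @ bar 2 tick 2 v(1, 2): C5 above C4
  -> R3 @ bar 2 tick 3 v(1, 2): C5 above C4
  -> R1 @ bar 3 tick 0 v(1, 3): C5/F4 P5 -> F3/C4 P5 similar
  -> R3 @ bar 3 tick 0 v(2, 3): D4 above C4
  -> R4 @ bar 3 tick 0 v(0, 3): D3/C4 m7 untreated
  -> R7 @ bar 3 tick 0 v(1,): C5->F3 leap 19st
  -> R3 @ bar 3 tick 1 v(2, 3): D4 above C4
  -> R3 @ bar 3 tick 2 v(2, 3): D4 above C4
  -> R3 @ bar 3 tick 3 v(2, 3): D4 above C4
  -> R1 @ bar 4 tick 0 v(0, 2): D3/D4 P8 -> A3/A4 P8 similar
  -> R2 @ bar 4 tick 0 v(0, 3): D3/C4 m7 -> A3/A4 P8 similar
  -> R2 @ bar 4 tick 0 v(2, 3): D4/C4 M2 -> A4/A4 P1 similar
  -> R8 @ bar 4 tick 0 v(0, 2): penult P8 not 3rd/6th
  -> R8 @ bar 4 tick 0 v(0, 3): penult P8 not 3rd/6th
  -> R1 @ bar 5 tick 0 v(2, 3): A4/A4 P1 -> B4/B4 P1 similar
  -> R6 @ bar 5 tick 3 v(0, 2): closes on M3
  -> R6 @ bar 5 tick 3 v(0, 3): closes on M3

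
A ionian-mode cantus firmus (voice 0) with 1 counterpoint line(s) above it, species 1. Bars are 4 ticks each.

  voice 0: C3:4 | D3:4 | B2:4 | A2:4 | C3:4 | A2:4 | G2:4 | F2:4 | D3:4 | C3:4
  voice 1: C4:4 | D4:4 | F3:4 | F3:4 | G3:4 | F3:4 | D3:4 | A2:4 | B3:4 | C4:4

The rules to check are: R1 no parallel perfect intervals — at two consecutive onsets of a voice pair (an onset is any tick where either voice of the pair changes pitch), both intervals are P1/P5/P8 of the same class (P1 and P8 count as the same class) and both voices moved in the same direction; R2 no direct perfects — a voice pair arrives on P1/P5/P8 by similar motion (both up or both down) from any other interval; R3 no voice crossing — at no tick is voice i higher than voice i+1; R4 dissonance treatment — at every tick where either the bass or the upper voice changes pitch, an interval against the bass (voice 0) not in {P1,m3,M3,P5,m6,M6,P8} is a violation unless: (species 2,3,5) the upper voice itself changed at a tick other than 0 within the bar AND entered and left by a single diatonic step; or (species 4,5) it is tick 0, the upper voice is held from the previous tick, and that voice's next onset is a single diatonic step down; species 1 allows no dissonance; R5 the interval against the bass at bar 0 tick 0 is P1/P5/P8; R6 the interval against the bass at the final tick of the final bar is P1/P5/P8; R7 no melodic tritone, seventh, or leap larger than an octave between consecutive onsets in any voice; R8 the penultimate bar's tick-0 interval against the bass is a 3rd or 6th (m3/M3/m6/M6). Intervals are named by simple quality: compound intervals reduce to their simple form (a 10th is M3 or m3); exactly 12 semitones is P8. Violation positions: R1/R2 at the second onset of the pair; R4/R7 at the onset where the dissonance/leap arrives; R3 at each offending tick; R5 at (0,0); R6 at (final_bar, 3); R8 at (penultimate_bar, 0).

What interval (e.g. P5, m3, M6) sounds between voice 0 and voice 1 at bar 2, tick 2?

voice 0=B2 voice 1=F3 -> TT

TT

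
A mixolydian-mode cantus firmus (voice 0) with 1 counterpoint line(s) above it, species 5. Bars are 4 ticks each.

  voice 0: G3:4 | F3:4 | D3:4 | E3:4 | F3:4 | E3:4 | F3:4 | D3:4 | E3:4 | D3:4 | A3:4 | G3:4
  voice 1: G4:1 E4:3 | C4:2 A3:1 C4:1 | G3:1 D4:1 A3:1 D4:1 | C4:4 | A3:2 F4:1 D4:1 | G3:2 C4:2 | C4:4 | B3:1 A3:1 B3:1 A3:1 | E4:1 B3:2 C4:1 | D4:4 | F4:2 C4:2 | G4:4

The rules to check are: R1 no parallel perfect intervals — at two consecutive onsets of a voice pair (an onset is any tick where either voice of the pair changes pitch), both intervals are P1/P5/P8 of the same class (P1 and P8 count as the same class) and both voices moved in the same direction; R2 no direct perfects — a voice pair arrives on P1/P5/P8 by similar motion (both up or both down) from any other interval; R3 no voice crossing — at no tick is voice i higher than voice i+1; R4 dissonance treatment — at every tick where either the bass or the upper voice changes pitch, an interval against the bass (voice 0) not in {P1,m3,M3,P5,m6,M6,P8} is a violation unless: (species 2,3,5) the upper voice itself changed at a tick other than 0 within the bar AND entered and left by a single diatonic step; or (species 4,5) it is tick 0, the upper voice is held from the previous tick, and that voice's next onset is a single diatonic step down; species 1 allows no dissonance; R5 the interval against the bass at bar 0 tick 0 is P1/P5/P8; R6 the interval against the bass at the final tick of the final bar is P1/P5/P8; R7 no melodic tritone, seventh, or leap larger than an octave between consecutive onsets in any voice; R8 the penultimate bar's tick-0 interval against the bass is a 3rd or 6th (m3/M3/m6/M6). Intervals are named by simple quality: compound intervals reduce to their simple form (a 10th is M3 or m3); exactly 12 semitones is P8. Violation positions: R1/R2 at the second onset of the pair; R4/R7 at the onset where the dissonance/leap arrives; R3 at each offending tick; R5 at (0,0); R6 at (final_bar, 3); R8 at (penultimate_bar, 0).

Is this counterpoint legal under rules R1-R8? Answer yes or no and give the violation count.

bar 0: v0=G3 v1=G4 (P8)
bar 1: v0=F3 v1=C4 (P5)
bar 2: v0=D3 v1=G3 (P4)
bar 3: v0=E3 v1=C4 (m6)
bar 4: v0=F3 v1=A3 (M3)
bar 5: v0=E3 v1=G3 (m3)
bar 6: v0=F3 v1=C4 (P5)
bar 7: v0=D3 v1=B3 (M6)
bar 8: v0=E3 v1=E4 (P8)
bar 9: v0=D3 v1=D4 (P8)
bar 10: v0=A3 v1=F4 (m6)
bar 11: v0=G3 v1=G4 (P8)
  R2 @ bar1.0: G3/E4 M6 -> F3/C4 P5 similar
  R4 @ bar2.0: D3/G3 P4 untreated
  R2 @ bar8.0: D3/A3 P5 -> E3/E4 P8 similar

No (3 violations)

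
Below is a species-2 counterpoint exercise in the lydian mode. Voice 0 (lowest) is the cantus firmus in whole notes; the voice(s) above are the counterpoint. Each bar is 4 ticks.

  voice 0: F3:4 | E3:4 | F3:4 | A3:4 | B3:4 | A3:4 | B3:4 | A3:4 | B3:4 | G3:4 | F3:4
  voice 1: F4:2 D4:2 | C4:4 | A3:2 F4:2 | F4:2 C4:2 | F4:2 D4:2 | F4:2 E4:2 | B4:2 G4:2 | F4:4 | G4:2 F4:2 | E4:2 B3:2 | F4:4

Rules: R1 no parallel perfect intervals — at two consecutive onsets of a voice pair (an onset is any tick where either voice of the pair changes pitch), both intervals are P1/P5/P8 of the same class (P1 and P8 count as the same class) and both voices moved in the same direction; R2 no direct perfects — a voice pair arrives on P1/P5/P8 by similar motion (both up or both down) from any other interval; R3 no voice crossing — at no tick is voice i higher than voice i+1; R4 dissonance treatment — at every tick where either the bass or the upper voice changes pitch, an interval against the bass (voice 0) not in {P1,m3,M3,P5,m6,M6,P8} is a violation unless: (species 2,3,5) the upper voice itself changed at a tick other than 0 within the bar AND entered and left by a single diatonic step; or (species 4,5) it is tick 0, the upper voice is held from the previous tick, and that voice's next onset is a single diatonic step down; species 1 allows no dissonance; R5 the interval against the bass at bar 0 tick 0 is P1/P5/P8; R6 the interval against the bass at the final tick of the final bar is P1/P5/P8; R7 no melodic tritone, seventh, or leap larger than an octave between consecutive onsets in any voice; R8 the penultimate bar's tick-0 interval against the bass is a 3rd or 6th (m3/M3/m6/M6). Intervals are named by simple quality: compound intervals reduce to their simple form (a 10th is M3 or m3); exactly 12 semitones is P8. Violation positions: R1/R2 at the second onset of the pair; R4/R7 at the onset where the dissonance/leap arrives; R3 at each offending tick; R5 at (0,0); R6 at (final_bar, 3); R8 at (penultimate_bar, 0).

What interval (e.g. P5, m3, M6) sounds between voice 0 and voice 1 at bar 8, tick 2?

voice 0=B3 voice 1=F4 -> TT

TT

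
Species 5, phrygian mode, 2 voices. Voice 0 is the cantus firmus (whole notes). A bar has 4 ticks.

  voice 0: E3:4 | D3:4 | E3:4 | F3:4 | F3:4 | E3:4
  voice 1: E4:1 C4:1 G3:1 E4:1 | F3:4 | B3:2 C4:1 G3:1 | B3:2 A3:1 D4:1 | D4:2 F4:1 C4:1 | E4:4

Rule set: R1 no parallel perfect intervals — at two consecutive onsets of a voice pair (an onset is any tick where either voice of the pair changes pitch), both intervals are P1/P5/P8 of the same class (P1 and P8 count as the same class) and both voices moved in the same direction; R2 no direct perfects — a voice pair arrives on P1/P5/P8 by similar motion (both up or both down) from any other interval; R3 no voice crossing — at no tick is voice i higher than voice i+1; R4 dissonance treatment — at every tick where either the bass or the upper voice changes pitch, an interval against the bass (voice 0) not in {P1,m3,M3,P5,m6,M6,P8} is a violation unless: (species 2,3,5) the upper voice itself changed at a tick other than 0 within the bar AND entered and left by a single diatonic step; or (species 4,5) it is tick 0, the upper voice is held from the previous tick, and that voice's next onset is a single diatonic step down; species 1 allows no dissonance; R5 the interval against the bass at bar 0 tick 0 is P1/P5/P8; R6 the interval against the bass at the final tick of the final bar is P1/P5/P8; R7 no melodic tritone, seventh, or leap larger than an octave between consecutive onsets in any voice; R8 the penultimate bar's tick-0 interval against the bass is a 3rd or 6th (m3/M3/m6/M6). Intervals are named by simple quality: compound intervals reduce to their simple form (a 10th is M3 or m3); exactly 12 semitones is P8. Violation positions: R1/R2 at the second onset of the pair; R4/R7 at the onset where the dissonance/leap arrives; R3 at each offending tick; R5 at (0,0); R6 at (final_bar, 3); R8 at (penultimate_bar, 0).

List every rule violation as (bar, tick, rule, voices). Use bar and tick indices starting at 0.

(1, 0, R7, (1,))
(2, 0, R2, (0, 1))
(2, 0, R7, (1,))
(3, 0, R4, (0, 1))

bar 0: v0=E3 v1=E4 downbeat P8
bar 1: v0=D3 v1=F3 downbeat m3
bar 2: v0=E3 v1=B3 downbeat P5
bar 3: v0=F3 v1=B3 downbeat TT
bar 4: v0=F3 v1=D4 downbeat M6
bar 5: v0=E3 v1=E4 downbeat P8
  -> R7 @ bar 1 tick 0 v(1,): E4->F3 leap 11st
  -> R2 @ bar 2 tick 0 v(0, 1): D3/F3 m3 -> E3/B3 P5 similar
  -> R7 @ bar 2 tick 0 v(1,): F3->B3 leap 6st
  -> R4 @ bar 3 tick 0 v(0, 1): F3/B3 TT untreated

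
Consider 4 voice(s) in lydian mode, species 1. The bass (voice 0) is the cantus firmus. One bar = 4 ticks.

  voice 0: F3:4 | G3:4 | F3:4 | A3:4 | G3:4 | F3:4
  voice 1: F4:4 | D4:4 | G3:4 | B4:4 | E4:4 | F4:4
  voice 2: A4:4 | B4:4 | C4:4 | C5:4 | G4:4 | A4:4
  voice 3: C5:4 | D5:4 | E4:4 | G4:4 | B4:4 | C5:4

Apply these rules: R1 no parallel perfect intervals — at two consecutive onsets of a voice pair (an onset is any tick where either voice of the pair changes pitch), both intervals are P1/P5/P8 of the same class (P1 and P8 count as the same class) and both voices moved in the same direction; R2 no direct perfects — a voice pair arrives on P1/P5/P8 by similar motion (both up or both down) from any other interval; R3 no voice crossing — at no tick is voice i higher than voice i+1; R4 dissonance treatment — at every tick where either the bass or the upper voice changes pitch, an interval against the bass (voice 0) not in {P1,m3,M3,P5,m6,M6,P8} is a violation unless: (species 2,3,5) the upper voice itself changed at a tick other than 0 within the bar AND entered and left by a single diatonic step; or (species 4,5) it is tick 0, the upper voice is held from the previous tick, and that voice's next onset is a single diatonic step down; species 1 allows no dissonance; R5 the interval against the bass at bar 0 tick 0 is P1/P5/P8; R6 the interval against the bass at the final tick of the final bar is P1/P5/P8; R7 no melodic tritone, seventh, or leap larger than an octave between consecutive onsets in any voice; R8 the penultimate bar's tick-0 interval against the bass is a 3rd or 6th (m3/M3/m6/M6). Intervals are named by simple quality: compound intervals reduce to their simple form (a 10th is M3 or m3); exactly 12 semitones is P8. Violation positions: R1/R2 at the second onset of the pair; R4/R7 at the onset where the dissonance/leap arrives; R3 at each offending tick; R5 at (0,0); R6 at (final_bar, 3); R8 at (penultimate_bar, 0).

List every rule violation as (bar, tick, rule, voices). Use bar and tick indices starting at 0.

(0, 0, R5, (0, 2))
(1, 0, R1, (0, 3))
(2, 0, R2, (0, 2))
(2, 0, R4, (0, 1))
(2, 0, R4, (0, 3))
(2, 0, R7, (2,))
(2, 0, R7, (3,))
(3, 0, R3, (2, 3))
(3, 0, R4, (0, 1))
(3, 0, R4, (0, 3))
(3, 0, R7, (1,))
(3, 1, R3, (2, 3))
(3, 2, R3, (2, 3))
(3, 3, R3, (2, 3))
(4, 0, R2, (0, 2))
(4, 0, R8, (0, 2))
(5, 0, R1, (1, 3))
(5, 3, R6, (0, 2))

bar 0: v0=F3 v1=F4 v2=A4 v3=C5 downbeat P5
bar 1: v0=G3 v1=D4 v2=B4 v3=D5 downbeat P5
bar 2: v0=F3 v1=G3 v2=C4 v3=E4 downbeat M7
bar 3: v0=A3 v1=B4 v2=C5 v3=G4 downbeat m7
bar 4: v0=G3 v1=E4 v2=G4 v3=B4 downbeat M3
bar 5: v0=F3 v1=F4 v2=A4 v3=C5 downbeat P5
  -> R5 @ bar 0 tick 0 v(0, 2): opens on M3
  -> R1 @ bar 1 tick 0 v(0, 3): F3/C5 P5 -> G3/D5 P5 similar
  -> R2 @ bar 2 tick 0 v(0, 2): G3/B4 M3 -> F3/C4 P5 similar
  -> R4 @ bar 2 tick 0 v(0, 1): F3/G3 M2 untreated
  -> R4 @ bar 2 tick 0 v(0, 3): F3/E4 M7 untreated
  -> R7 @ bar 2 tick 0 v(2,): B4->C4 leap 11st
  -> R7 @ bar 2 tick 0 v(3,): D5->E4 leap 10st
  -> R3 @ bar 3 tick 0 v(2, 3): C5 above G4
  -> R4 @ bar 3 tick 0 v(0, 1): A3/B4 M2 untreated
  -> R4 @ bar 3 tick 0 v(0, 3): A3/G4 m7 untreated
  -> R7 @ bar 3 tick 0 v(1,): G3->B4 leap 16st
  -> R3 @ bar 3 tick 1 v(2, 3): C5 above G4
  -> R3 @ bar 3 tick 2 v(2, 3): C5 above G4
  -> R3 @ bar 3 tick 3 v(2, 3): C5 above G4
  -> R2 @ bar 4 tick 0 v(0, 2): A3/C5 m3 -> G3/G4 P8 similar
  -> R8 @ bar 4 tick 0 v(0, 2): penult P8 not 3rd/6th
  -> R1 @ bar 5 tick 0 v(1, 3): E4/B4 P5 -> F4/C5 P5 similar
  -> R6 @ bar 5 tick 3 v(0, 2): closes on M3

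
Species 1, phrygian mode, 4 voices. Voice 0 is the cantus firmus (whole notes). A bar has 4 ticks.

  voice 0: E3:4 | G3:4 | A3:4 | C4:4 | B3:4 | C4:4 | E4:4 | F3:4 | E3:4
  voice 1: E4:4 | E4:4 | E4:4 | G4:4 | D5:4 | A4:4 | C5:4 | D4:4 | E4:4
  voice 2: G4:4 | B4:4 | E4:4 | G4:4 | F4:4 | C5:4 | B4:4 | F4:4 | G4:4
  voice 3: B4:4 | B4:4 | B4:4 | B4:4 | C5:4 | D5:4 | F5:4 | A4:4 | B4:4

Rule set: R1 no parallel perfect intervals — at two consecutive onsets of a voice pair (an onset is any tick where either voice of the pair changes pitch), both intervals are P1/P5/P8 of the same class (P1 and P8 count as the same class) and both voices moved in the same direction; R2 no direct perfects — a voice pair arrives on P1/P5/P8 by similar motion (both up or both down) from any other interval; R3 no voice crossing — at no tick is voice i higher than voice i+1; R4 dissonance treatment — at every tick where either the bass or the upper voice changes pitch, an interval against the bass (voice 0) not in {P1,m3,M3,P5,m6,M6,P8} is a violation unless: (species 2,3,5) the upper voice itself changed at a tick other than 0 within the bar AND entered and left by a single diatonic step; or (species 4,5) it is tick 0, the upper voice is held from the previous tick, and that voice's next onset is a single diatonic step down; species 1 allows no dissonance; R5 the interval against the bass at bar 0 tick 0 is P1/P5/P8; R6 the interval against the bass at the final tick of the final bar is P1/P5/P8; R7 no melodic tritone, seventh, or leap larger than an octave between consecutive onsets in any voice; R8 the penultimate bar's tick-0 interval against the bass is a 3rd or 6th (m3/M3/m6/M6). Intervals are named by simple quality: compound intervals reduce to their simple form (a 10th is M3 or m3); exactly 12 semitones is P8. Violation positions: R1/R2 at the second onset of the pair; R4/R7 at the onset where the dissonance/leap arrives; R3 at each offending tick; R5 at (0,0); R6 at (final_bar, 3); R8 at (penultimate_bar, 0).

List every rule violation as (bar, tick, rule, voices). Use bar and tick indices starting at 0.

(0, 0, R5, (0, 2))
(2, 0, R4, (0, 3))
(3, 0, R1, (0, 1))
(3, 0, R1, (0, 2))
(3, 0, R1, (1, 2))
(3, 0, R4, (0, 3))
(4, 0, R3, (1, 2))
(4, 0, R4, (0, 2))
(4, 0, R4, (0, 3))
(4, 1, R3, (1, 2))
(4, 2, R3, (1, 2))
(4, 3, R3, (1, 2))
(5, 0, R2, (0, 2))
(5, 0, R4, (0, 3))
(6, 0, R3, (1, 2))
(6, 0, R4, (0, 3))
(6, 1, R3, (1, 2))
(6, 2, R3, (1, 2))
(6, 3, R3, (1, 2))
(7, 0, R2, (0, 2))
(7, 0, R2, (1, 3))
(7, 0, R7, (0,))
(7, 0, R7, (1,))
(7, 0, R7, (2,))
(7, 0, R8, (0, 2))
(8, 0, R1, (1, 3))
(8, 3, R6, (0, 2))

bar 0: v0=E3 v1=E4 v2=G4 v3=B4 downbeat P5
bar 1: v0=G3 v1=E4 v2=B4 v3=B4 downbeat M3
bar 2: v0=A3 v1=E4 v2=E4 v3=B4 downbeat M2
bar 3: v0=C4 v1=G4 v2=G4 v3=B4 downbeat M7
bar 4: v0=B3 v1=D5 v2=F4 v3=C5 downbeat m2
bar 5: v0=C4 v1=A4 v2=C5 v3=D5 downbeat M2
bar 6: v0=E4 v1=C5 v2=B4 v3=F5 downbeat m2
bar 7: v0=F3 v1=D4 v2=F4 v3=A4 downbeat M3
bar 8: v0=E3 v1=E4 v2=G4 v3=B4 downbeat P5
  -> R5 @ bar 0 tick 0 v(0, 2): opens on m3
  -> R4 @ bar 2 tick 0 v(0, 3): A3/B4 M2 untreated
  -> R1 @ bar 3 tick 0 v(0, 1): A3/E4 P5 -> C4/G4 P5 similar
  -> R1 @ bar 3 tick 0 v(0, 2): A3/E4 P5 -> C4/G4 P5 similar
  -> R1 @ bar 3 tick 0 v(1, 2): E4/E4 P1 -> G4/G4 P1 similar
  -> R4 @ bar 3 tick 0 v(0, 3): C4/B4 M7 untreated
  -> R3 @ bar 4 tick 0 v(1, 2): D5 above F4
  -> R4 @ bar 4 tick 0 v(0, 2): B3/F4 TT untreated
  -> R4 @ bar 4 tick 0 v(0, 3): B3/C5 m2 untreated
  -> R3 @ bar 4 tick 1 v(1, 2): D5 above F4
  -> R3 @ bar 4 tick 2 v(1, 2): D5 above F4
  -> R3 @ bar 4 tick 3 v(1, 2): D5 above F4
  -> R2 @ bar 5 tick 0 v(0, 2): B3/F4 TT -> C4/C5 P8 similar
  -> R4 @ bar 5 tick 0 v(0, 3): C4/D5 M2 untreated
  -> R3 @ bar 6 tick 0 v(1, 2): C5 above B4
  -> R4 @ bar 6 tick 0 v(0, 3): E4/F5 m2 untreated
  -> R3 @ bar 6 tick 1 v(1, 2): C5 above B4
  -> R3 @ bar 6 tick 2 v(1, 2): C5 above B4
  -> R3 @ bar 6 tick 3 v(1, 2): C5 above B4
  -> R2 @ bar 7 tick 0 v(0, 2): E4/B4 P5 -> F3/F4 P8 similar
  -> R2 @ bar 7 tick 0 v(1, 3): C5/F5 P4 -> D4/A4 P5 similar
  -> R7 @ bar 7 tick 0 v(0,): E4->F3 leap 11st
  -> R7 @ bar 7 tick 0 v(1,): C5->D4 leap 10st
  -> R7 @ bar 7 tick 0 v(2,): B4->F4 leap 6st
  -> R8 @ bar 7 tick 0 v(0, 2): penult P8 not 3rd/6th
  -> R1 @ bar 8 tick 0 v(1, 3): D4/A4 P5 -> E4/B4 P5 similar
  -> R6 @ bar 8 tick 3 v(0, 2): closes on m3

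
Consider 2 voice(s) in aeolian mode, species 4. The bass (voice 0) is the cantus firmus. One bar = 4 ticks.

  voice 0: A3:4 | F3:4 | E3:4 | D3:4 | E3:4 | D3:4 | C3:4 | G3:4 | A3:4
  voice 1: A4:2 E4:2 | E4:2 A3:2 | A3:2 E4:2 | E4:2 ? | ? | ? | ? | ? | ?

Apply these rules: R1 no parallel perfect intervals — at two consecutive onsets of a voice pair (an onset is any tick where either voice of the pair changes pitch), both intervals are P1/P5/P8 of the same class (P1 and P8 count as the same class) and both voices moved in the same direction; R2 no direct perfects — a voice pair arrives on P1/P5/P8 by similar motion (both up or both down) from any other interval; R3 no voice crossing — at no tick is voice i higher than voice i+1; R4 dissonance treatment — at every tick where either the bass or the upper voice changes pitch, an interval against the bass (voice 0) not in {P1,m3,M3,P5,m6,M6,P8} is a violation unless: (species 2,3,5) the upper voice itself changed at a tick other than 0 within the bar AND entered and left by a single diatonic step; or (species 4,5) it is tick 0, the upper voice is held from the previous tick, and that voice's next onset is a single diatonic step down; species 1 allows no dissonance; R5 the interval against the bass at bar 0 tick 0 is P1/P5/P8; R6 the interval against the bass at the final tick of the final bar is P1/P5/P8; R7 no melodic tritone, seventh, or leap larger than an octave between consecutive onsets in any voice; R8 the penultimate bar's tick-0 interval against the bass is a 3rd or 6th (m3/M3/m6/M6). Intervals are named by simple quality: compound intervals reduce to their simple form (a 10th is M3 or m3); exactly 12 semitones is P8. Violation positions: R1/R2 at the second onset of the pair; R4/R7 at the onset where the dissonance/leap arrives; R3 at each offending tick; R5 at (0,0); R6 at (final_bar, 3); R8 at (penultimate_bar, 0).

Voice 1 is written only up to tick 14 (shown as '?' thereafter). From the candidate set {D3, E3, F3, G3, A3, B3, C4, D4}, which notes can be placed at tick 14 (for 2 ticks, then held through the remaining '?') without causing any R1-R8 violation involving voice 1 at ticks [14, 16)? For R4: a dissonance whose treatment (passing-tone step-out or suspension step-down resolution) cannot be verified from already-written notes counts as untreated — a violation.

D3: violates R7
E3: violates R4
F3: violates R7
G3: violates R4
A3: legal
B3: legal
C4: violates R4
D4: legal

{A3, B3, D4}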